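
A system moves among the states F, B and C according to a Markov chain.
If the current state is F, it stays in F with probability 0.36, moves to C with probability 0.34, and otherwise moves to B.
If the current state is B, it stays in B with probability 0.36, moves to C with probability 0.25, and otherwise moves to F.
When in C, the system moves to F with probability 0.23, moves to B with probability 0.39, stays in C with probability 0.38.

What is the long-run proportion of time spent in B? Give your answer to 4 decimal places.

Let the stationary distribution be π with π = πP and π_1 + π_2 + π_3 = 1.
π_1 = 0.36·π_1 + 0.39·π_2 + 0.23·π_3
π_2 = 0.3·π_1 + 0.36·π_2 + 0.39·π_3
Solving with the normalization constraint gives π = (0.3287, 0.3499, 0.3214).
So the stationary probability of B is 0.3499.

0.3499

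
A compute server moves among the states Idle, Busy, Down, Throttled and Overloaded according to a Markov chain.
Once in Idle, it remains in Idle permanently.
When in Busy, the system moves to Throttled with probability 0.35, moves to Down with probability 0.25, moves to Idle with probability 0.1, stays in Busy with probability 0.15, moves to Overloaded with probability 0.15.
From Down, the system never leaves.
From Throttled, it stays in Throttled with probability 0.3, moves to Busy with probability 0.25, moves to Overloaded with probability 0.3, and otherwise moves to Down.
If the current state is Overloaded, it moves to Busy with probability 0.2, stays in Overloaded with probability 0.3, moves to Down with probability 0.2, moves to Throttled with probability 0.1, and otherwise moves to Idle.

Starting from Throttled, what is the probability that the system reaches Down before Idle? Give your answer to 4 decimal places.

Let h(s) be the probability of absorption at Down starting from transient state s. Then h(Down) = 1 and h(Idle) = 0. By first-step analysis:
h(Busy) = 0.1·0 + 0.15·h(Busy) + 0.25·1 + 0.35·h(Throttled) + 0.15·h(Overloaded)
h(Throttled) = 0.25·h(Busy) + 0.15·1 + 0.3·h(Throttled) + 0.3·h(Overloaded)
h(Overloaded) = 0.2·0 + 0.2·h(Busy) + 0.2·1 + 0.1·h(Throttled) + 0.3·h(Overloaded)
Solving: h(Busy) = 0.6901, h(Throttled) = 0.7113, h(Overloaded) = 0.5845.
Starting from Throttled, the probability is 0.7113.

0.7113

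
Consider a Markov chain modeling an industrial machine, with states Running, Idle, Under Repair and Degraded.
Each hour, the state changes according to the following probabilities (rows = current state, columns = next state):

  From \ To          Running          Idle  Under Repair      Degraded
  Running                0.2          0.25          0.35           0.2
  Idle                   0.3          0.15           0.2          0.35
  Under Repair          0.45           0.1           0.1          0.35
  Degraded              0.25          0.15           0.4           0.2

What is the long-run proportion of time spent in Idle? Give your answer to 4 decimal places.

0.1662

Let the stationary distribution be π with π = πP and π_1 + π_2 + π_3 + π_4 = 1.
π_1 = 0.2·π_1 + 0.3·π_2 + 0.45·π_3 + 0.25·π_4
π_2 = 0.25·π_1 + 0.15·π_2 + 0.1·π_3 + 0.15·π_4
π_3 = 0.35·π_1 + 0.2·π_2 + 0.1·π_3 + 0.4·π_4
Solving with the normalization constraint gives π = (0.2976, 0.1662, 0.2707, 0.2655).
So the stationary probability of Idle is 0.1662.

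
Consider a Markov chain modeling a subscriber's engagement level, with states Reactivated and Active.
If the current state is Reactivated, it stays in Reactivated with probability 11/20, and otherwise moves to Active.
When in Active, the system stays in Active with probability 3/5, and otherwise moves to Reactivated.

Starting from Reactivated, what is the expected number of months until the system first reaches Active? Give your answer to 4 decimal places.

Let t(s) be the expected number of months to first reach Active from state s, with t(Active) = 0. Conditioning on the first month:
t(Reactivated) = 1 + 0.55·t(Reactivated)
Solving: t(Reactivated) = 2.2222.
Expected months from Reactivated to Active: 2.2222.

2.2222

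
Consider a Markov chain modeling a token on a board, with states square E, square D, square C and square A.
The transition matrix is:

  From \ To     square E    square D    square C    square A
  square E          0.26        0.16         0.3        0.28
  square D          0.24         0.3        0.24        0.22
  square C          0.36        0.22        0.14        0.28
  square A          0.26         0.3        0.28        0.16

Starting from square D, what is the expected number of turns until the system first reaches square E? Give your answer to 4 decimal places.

Let t(s) be the expected number of turns to first reach square E from state s, with t(square E) = 0. Conditioning on the first turn:
t(square D) = 1 + 0.3·t(square D) + 0.24·t(square C) + 0.22·t(square A)
t(square C) = 1 + 0.22·t(square D) + 0.14·t(square C) + 0.28·t(square A)
t(square A) = 1 + 0.3·t(square D) + 0.28·t(square C) + 0.16·t(square A)
Solving: t(square D) = 3.6826, t(square C) = 3.2762, t(square A) = 3.5977.
Expected turns from square D to square E: 3.6826.

3.6826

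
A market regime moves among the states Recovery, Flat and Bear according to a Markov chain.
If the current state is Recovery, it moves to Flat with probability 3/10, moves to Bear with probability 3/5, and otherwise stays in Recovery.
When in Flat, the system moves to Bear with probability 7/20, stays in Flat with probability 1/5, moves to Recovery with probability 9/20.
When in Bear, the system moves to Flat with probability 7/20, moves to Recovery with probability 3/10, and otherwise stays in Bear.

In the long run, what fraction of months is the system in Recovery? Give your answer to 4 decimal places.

0.2865

Let the stationary distribution be π with π = πP and π_1 + π_2 + π_3 = 1.
π_1 = 0.1·π_1 + 0.45·π_2 + 0.3·π_3
π_2 = 0.3·π_1 + 0.2·π_2 + 0.35·π_3
Solving with the normalization constraint gives π = (0.2865, 0.2919, 0.4216).
So the stationary probability of Recovery is 0.2865.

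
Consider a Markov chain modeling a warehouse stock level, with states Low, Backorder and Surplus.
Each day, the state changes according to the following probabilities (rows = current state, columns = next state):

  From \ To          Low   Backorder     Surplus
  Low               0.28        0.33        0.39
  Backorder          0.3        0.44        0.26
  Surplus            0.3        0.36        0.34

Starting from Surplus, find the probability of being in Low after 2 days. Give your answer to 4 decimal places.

0.2940

Sum over the intermediate state after 1 day:
P = P(Surplus→Low)·P(Low→Low) + P(Surplus→Backorder)·P(Backorder→Low) + P(Surplus→Surplus)·P(Surplus→Low)
  = 0.3×0.28 + 0.36×0.3 + 0.34×0.3
  = 0.0840 + 0.1080 + 0.1020 = 0.2940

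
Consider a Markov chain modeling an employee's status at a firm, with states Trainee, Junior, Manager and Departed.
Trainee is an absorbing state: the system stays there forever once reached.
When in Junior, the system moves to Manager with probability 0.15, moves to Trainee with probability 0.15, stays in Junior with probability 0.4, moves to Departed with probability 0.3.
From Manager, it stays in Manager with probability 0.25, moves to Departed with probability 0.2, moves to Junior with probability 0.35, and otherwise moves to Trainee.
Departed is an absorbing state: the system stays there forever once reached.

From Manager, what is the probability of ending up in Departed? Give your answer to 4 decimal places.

Let h(s) be the probability of absorption at Departed starting from transient state s. Then h(Departed) = 1 and h(Trainee) = 0. By first-step analysis:
h(Junior) = 0.15·0 + 0.4·h(Junior) + 0.15·h(Manager) + 0.3·1
h(Manager) = 0.2·0 + 0.35·h(Junior) + 0.25·h(Manager) + 0.2·1
Solving: h(Junior) = 0.6415, h(Manager) = 0.5660.
Starting from Manager, the probability is 0.5660.

0.5660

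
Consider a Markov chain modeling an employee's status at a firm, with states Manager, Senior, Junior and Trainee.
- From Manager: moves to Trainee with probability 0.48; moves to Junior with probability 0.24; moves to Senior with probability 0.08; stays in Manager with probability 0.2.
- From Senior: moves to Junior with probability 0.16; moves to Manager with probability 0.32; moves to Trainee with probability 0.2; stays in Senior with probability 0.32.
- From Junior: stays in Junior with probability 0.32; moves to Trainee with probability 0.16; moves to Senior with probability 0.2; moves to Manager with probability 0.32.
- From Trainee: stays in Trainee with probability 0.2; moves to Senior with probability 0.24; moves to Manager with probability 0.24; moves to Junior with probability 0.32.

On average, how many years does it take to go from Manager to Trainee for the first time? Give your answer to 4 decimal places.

Let t(s) be the expected number of years to first reach Trainee from state s, with t(Trainee) = 0. Conditioning on the first year:
t(Manager) = 1 + 0.2·t(Manager) + 0.08·t(Senior) + 0.24·t(Junior)
t(Senior) = 1 + 0.32·t(Manager) + 0.32·t(Senior) + 0.16·t(Junior)
t(Junior) = 1 + 0.32·t(Manager) + 0.2·t(Senior) + 0.32·t(Junior)
Solving: t(Manager) = 2.7771, t(Senior) = 3.6861, t(Junior) = 3.8616.
Expected years from Manager to Trainee: 2.7771.

2.7771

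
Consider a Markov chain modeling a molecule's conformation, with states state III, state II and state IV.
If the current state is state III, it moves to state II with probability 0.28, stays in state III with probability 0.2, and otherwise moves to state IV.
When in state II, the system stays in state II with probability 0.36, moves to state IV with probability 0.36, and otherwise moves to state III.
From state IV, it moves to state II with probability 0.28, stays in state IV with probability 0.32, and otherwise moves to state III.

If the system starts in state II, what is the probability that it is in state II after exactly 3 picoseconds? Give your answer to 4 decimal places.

0.3047

Propagate the distribution vector 3 picoseconds from state II.
After 0 picoseconds: (0.0000, 1.0000, 0.0000)
After 1 picosecond: (0.2800, 0.3600, 0.3600)
After 2 picoseconds: (0.3008, 0.3088, 0.3904)
After 3 picoseconds: (0.3028, 0.3047, 0.3925)
P(in state II after 3 picoseconds) = 0.3047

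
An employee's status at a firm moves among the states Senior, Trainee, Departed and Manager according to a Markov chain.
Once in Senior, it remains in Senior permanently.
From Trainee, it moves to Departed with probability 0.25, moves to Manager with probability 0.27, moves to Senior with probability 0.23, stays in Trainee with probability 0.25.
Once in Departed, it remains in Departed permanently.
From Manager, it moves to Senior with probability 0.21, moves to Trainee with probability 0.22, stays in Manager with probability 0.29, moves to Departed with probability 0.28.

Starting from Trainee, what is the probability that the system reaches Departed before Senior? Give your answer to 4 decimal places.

Let h(s) be the probability of absorption at Departed starting from transient state s. Then h(Departed) = 1 and h(Senior) = 0. By first-step analysis:
h(Trainee) = 0.23·0 + 0.25·h(Trainee) + 0.25·1 + 0.27·h(Manager)
h(Manager) = 0.21·0 + 0.22·h(Trainee) + 0.28·1 + 0.29·h(Manager)
Solving: h(Trainee) = 0.5350, h(Manager) = 0.5601.
Starting from Trainee, the probability is 0.5350.

0.5350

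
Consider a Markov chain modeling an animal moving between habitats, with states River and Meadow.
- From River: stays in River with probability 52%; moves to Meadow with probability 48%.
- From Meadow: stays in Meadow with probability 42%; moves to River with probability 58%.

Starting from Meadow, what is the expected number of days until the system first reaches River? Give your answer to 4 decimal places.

1.7241

Let t(s) be the expected number of days to first reach River from state s, with t(River) = 0. Conditioning on the first day:
t(Meadow) = 1 + 0.42·t(Meadow)
Solving: t(Meadow) = 1.7241.
Expected days from Meadow to River: 1.7241.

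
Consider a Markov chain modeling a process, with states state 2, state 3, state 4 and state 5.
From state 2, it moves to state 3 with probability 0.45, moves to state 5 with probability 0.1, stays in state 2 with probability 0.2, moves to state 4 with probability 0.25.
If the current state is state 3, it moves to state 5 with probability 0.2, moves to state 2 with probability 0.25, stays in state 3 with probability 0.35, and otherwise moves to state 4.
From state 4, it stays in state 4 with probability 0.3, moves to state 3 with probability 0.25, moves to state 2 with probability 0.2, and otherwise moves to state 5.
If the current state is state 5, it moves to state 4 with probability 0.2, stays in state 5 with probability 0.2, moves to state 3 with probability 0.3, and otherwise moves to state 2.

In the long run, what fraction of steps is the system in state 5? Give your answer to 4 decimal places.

Let the stationary distribution be π with π = πP and π_1 + π_2 + π_3 + π_4 = 1.
π_1 = 0.2·π_1 + 0.25·π_2 + 0.2·π_3 + 0.3·π_4
π_2 = 0.45·π_1 + 0.35·π_2 + 0.25·π_3 + 0.3·π_4
π_3 = 0.25·π_1 + 0.2·π_2 + 0.3·π_3 + 0.2·π_4
Solving with the normalization constraint gives π = (0.2359, 0.3406, 0.2353, 0.1882).
So the stationary probability of state 5 is 0.1882.

0.1882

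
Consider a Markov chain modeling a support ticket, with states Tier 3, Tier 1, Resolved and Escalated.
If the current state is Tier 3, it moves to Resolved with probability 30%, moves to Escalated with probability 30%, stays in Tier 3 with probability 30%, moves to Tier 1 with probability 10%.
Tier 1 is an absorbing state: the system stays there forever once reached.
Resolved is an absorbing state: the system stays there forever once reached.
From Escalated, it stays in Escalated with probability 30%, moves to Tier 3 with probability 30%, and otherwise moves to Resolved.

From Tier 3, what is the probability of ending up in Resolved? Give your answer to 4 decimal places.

0.8250

Let h(s) be the probability of absorption at Resolved starting from transient state s. Then h(Resolved) = 1 and h(Tier 1) = 0. By first-step analysis:
h(Tier 3) = 0.3·h(Tier 3) + 0.1·0 + 0.3·1 + 0.3·h(Escalated)
h(Escalated) = 0.3·h(Tier 3) + 0.4·1 + 0.3·h(Escalated)
Solving: h(Tier 3) = 0.8250, h(Escalated) = 0.9250.
Starting from Tier 3, the probability is 0.8250.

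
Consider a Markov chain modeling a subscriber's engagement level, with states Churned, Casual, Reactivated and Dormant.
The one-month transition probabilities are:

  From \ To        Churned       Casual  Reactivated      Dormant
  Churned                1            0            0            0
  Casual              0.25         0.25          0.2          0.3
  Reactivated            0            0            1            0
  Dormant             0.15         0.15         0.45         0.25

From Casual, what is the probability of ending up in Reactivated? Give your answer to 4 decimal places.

0.5507

Let h(s) be the probability of absorption at Reactivated starting from transient state s. Then h(Reactivated) = 1 and h(Churned) = 0. By first-step analysis:
h(Casual) = 0.25·0 + 0.25·h(Casual) + 0.2·1 + 0.3·h(Dormant)
h(Dormant) = 0.15·0 + 0.15·h(Casual) + 0.45·1 + 0.25·h(Dormant)
Solving: h(Casual) = 0.5507, h(Dormant) = 0.7101.
Starting from Casual, the probability is 0.5507.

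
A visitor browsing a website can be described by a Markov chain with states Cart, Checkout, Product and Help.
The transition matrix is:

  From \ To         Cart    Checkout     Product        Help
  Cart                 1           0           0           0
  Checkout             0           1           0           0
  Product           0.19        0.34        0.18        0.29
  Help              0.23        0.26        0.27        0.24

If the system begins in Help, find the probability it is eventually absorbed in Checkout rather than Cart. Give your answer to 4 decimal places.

Let h(s) be the probability of absorption at Checkout starting from transient state s. Then h(Checkout) = 1 and h(Cart) = 0. By first-step analysis:
h(Product) = 0.19·0 + 0.34·1 + 0.18·h(Product) + 0.29·h(Help)
h(Help) = 0.23·0 + 0.26·1 + 0.27·h(Product) + 0.24·h(Help)
Solving: h(Product) = 0.6126, h(Help) = 0.5597.
Starting from Help, the probability is 0.5597.

0.5597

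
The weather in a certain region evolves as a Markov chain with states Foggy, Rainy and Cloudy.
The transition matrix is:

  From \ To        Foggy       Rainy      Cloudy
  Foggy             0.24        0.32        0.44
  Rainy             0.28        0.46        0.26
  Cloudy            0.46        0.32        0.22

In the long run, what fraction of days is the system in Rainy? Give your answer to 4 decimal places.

0.3721

Let the stationary distribution be π with π = πP and π_1 + π_2 + π_3 = 1.
π_1 = 0.24·π_1 + 0.28·π_2 + 0.46·π_3
π_2 = 0.32·π_1 + 0.46·π_2 + 0.32·π_3
Solving with the normalization constraint gives π = (0.3222, 0.3721, 0.3058).
So the stationary probability of Rainy is 0.3721.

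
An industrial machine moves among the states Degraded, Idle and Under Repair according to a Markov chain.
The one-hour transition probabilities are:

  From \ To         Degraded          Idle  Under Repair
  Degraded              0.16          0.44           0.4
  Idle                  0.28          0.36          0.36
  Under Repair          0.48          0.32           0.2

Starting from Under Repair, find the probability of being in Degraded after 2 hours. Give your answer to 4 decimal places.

0.2624

Sum over the intermediate state after 1 hour:
P = P(Under Repair→Degraded)·P(Degraded→Degraded) + P(Under Repair→Idle)·P(Idle→Degraded) + P(Under Repair→Under Repair)·P(Under Repair→Degraded)
  = 0.48×0.16 + 0.32×0.28 + 0.2×0.48
  = 0.0768 + 0.0896 + 0.0960 = 0.2624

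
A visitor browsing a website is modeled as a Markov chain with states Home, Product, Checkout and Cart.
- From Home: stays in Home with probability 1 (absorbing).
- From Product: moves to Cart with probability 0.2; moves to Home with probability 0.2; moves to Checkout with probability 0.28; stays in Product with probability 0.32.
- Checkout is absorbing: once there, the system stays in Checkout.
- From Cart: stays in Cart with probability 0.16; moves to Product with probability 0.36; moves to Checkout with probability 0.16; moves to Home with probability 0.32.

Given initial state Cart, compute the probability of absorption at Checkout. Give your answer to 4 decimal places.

0.4199

Let h(s) be the probability of absorption at Checkout starting from transient state s. Then h(Checkout) = 1 and h(Home) = 0. By first-step analysis:
h(Product) = 0.2·0 + 0.32·h(Product) + 0.28·1 + 0.2·h(Cart)
h(Cart) = 0.32·0 + 0.36·h(Product) + 0.16·1 + 0.16·h(Cart)
Solving: h(Product) = 0.5353, h(Cart) = 0.4199.
Starting from Cart, the probability is 0.4199.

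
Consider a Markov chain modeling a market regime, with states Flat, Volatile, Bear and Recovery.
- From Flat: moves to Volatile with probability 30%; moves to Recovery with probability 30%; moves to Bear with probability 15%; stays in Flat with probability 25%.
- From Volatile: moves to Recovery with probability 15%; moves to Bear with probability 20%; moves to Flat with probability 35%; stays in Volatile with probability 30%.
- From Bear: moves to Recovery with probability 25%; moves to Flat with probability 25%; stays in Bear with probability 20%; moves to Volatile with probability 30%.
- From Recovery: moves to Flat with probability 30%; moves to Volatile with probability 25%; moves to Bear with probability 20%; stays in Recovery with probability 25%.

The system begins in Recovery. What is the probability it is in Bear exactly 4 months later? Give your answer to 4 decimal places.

Propagate the distribution vector 4 months from Recovery.
After 0 months: (0.0000, 0.0000, 0.0000, 1.0000)
After 1 month: (0.3000, 0.2500, 0.2000, 0.2500)
After 2 months: (0.2875, 0.2875, 0.1850, 0.2400)
After 3 months: (0.2908, 0.2880, 0.1856, 0.2356)
After 4 months: (0.2906, 0.2882, 0.1855, 0.2357)
P(in Bear after 4 months) = 0.1855

0.1855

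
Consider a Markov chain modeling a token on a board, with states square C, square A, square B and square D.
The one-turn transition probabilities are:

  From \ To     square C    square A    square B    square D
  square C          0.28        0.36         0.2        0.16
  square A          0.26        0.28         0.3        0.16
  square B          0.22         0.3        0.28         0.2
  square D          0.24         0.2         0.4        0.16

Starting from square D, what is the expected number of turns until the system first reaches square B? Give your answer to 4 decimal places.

3.0986

Let t(s) be the expected number of turns to first reach square B from state s, with t(square B) = 0. Conditioning on the first turn:
t(square C) = 1 + 0.28·t(square C) + 0.36·t(square A) + 0.16·t(square D)
t(square A) = 1 + 0.26·t(square C) + 0.28·t(square A) + 0.16·t(square D)
t(square D) = 1 + 0.24·t(square C) + 0.2·t(square A) + 0.16·t(square D)
Solving: t(square C) = 3.8028, t(square A) = 3.4507, t(square D) = 3.0986.
Expected turns from square D to square B: 3.0986.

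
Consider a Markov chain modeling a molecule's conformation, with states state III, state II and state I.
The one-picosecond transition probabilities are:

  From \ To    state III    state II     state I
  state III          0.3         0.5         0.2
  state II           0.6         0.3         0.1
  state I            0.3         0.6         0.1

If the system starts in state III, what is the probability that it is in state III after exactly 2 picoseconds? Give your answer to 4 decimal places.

Sum over the intermediate state after 1 picosecond:
P = P(state III→state III)·P(state III→state III) + P(state III→state II)·P(state II→state III) + P(state III→state I)·P(state I→state III)
  = 0.3×0.3 + 0.5×0.6 + 0.2×0.3
  = 0.0900 + 0.3000 + 0.0600 = 0.4500

0.4500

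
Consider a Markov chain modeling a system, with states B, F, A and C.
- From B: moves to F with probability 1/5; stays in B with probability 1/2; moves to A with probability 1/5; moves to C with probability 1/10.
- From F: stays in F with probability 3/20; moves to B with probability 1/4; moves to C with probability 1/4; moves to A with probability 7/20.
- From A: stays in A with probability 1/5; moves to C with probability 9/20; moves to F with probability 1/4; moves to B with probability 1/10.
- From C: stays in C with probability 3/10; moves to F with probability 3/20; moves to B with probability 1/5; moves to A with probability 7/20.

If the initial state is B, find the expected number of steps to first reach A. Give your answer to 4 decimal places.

3.9789

Let t(s) be the expected number of steps to first reach A from state s, with t(A) = 0. Conditioning on the first step:
t(B) = 1 + 0.5·t(B) + 0.2·t(F) + 0.1·t(C)
t(F) = 1 + 0.25·t(B) + 0.15·t(F) + 0.25·t(C)
t(C) = 1 + 0.2·t(B) + 0.15·t(F) + 0.3·t(C)
Solving: t(B) = 3.9789, t(F) = 3.3099, t(C) = 3.2746.
Expected steps from B to A: 3.9789.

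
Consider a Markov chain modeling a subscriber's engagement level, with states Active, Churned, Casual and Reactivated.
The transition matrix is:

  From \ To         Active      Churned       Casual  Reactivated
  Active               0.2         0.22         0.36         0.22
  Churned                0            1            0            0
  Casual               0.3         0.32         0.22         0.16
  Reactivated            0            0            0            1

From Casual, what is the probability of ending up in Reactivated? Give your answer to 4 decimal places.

Let h(s) be the probability of absorption at Reactivated starting from transient state s. Then h(Reactivated) = 1 and h(Churned) = 0. By first-step analysis:
h(Active) = 0.2·h(Active) + 0.22·0 + 0.36·h(Casual) + 0.22·1
h(Casual) = 0.3·h(Active) + 0.32·0 + 0.22·h(Casual) + 0.16·1
Solving: h(Active) = 0.4442, h(Casual) = 0.3760.
Starting from Casual, the probability is 0.3760.

0.3760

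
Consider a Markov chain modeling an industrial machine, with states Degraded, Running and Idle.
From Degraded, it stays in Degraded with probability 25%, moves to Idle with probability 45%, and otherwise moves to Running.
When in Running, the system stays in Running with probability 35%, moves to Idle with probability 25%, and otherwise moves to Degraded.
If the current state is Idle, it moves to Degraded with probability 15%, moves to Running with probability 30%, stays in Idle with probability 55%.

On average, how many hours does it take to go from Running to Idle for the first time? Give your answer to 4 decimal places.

3.1293

Let t(s) be the expected number of hours to first reach Idle from state s, with t(Idle) = 0. Conditioning on the first hour:
t(Degraded) = 1 + 0.25·t(Degraded) + 0.3·t(Running)
t(Running) = 1 + 0.4·t(Degraded) + 0.35·t(Running)
Solving: t(Degraded) = 2.5850, t(Running) = 3.1293.
Expected hours from Running to Idle: 3.1293.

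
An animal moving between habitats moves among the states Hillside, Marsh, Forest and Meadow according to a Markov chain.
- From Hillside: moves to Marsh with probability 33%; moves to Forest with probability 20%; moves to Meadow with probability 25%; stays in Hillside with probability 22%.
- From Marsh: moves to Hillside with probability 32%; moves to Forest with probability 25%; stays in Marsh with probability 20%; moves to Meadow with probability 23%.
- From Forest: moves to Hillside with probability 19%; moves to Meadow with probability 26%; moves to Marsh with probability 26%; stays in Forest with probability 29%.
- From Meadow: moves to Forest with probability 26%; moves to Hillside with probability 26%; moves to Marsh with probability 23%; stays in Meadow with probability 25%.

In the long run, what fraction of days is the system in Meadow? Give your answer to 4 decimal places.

0.2474

Let the stationary distribution be π with π = πP and π_1 + π_2 + π_3 + π_4 = 1.
π_1 = 0.22·π_1 + 0.32·π_2 + 0.19·π_3 + 0.26·π_4
π_2 = 0.33·π_1 + 0.2·π_2 + 0.26·π_3 + 0.23·π_4
π_3 = 0.2·π_1 + 0.25·π_2 + 0.29·π_3 + 0.26·π_4
Solving with the normalization constraint gives π = (0.2479, 0.2546, 0.2501, 0.2474).
So the stationary probability of Meadow is 0.2474.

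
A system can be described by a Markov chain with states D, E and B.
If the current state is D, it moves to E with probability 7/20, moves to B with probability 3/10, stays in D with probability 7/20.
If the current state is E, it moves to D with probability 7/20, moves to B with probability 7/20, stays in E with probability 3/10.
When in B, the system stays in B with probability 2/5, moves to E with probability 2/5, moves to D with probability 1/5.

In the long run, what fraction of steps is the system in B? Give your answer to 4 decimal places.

0.3528

Let the stationary distribution be π with π = πP and π_1 + π_2 + π_3 = 1.
π_1 = 0.35·π_1 + 0.35·π_2 + 0.2·π_3
π_2 = 0.35·π_1 + 0.3·π_2 + 0.4·π_3
Solving with the normalization constraint gives π = (0.2971, 0.3501, 0.3528).
So the stationary probability of B is 0.3528.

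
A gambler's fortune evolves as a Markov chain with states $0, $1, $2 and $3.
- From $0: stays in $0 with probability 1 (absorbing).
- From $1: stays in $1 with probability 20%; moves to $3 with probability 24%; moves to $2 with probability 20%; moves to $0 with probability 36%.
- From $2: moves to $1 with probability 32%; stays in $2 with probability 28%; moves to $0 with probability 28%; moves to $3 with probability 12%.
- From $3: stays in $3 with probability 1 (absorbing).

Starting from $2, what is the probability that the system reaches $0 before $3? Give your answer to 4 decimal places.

0.6625

Let h(s) be the probability of absorption at $0 starting from transient state s. Then h($0) = 1 and h($3) = 0. By first-step analysis:
h($1) = 0.36·1 + 0.2·h($1) + 0.2·h($2) + 0.24·0
h($2) = 0.28·1 + 0.32·h($1) + 0.28·h($2) + 0.12·0
Solving: h($1) = 0.6156, h($2) = 0.6625.
Starting from $2, the probability is 0.6625.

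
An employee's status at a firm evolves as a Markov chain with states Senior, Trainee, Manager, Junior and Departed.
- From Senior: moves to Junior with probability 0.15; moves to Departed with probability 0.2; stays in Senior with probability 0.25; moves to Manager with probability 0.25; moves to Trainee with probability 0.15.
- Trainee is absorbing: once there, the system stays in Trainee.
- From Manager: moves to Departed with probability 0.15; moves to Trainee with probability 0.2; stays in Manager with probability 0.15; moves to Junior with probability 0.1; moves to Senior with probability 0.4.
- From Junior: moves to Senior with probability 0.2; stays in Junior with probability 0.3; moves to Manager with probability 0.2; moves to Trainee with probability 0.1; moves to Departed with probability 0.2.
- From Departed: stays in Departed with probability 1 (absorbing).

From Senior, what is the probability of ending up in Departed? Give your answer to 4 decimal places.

0.5529

Let h(s) be the probability of absorption at Departed starting from transient state s. Then h(Departed) = 1 and h(Trainee) = 0. By first-step analysis:
h(Senior) = 0.25·h(Senior) + 0.15·0 + 0.25·h(Manager) + 0.15·h(Junior) + 0.2·1
h(Manager) = 0.4·h(Senior) + 0.2·0 + 0.15·h(Manager) + 0.1·h(Junior) + 0.15·1
h(Junior) = 0.2·h(Senior) + 0.1·0 + 0.2·h(Manager) + 0.3·h(Junior) + 0.2·1
Solving: h(Senior) = 0.5529, h(Manager) = 0.5059, h(Junior) = 0.5882.
Starting from Senior, the probability is 0.5529.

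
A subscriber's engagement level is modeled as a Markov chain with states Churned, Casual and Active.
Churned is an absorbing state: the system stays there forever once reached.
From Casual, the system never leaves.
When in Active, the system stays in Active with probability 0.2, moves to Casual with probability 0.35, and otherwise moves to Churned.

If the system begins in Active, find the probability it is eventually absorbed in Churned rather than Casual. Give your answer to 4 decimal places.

Let h(s) be the probability of absorption at Churned starting from transient state s. Then h(Churned) = 1 and h(Casual) = 0. By first-step analysis:
h(Active) = 0.45·1 + 0.35·0 + 0.2·h(Active)
Solving: h(Active) = 0.5625.
Starting from Active, the probability is 0.5625.

0.5625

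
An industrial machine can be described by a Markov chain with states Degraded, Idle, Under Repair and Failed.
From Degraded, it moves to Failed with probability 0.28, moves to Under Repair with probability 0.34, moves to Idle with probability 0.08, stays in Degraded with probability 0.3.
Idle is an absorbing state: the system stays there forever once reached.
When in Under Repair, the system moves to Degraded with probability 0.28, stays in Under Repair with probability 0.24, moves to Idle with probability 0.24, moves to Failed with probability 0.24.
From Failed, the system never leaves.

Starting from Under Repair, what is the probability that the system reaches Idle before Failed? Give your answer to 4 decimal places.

0.4359

Let h(s) be the probability of absorption at Idle starting from transient state s. Then h(Idle) = 1 and h(Failed) = 0. By first-step analysis:
h(Degraded) = 0.3·h(Degraded) + 0.08·1 + 0.34·h(Under Repair) + 0.28·0
h(Under Repair) = 0.28·h(Degraded) + 0.24·1 + 0.24·h(Under Repair) + 0.24·0
Solving: h(Degraded) = 0.3260, h(Under Repair) = 0.4359.
Starting from Under Repair, the probability is 0.4359.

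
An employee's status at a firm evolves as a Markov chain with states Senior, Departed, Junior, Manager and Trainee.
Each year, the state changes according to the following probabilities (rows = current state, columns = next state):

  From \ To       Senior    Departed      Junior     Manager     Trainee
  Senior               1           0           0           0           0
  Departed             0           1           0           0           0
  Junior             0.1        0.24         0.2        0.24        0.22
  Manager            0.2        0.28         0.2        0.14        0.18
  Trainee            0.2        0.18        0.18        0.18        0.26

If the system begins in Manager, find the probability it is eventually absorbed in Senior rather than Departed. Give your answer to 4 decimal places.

Let h(s) be the probability of absorption at Senior starting from transient state s. Then h(Senior) = 1 and h(Departed) = 0. By first-step analysis:
h(Junior) = 0.1·1 + 0.24·0 + 0.2·h(Junior) + 0.24·h(Manager) + 0.22·h(Trainee)
h(Manager) = 0.2·1 + 0.28·0 + 0.2·h(Junior) + 0.14·h(Manager) + 0.18·h(Trainee)
h(Trainee) = 0.2·1 + 0.18·0 + 0.18·h(Junior) + 0.18·h(Manager) + 0.26·h(Trainee)
Solving: h(Junior) = 0.3778, h(Manager) = 0.4175, h(Trainee) = 0.4637.
Starting from Manager, the probability is 0.4175.

0.4175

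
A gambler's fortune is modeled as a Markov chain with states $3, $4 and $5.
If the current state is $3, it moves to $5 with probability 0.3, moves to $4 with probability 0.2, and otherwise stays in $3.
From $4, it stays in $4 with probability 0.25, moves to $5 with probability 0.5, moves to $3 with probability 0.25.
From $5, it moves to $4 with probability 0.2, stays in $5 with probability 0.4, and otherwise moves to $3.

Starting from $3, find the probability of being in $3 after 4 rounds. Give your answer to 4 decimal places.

Propagate the distribution vector 4 rounds from $3.
After 0 rounds: (1.0000, 0.0000, 0.0000)
After 1 round: (0.5000, 0.2000, 0.3000)
After 2 rounds: (0.4200, 0.2100, 0.3700)
After 3 rounds: (0.4105, 0.2105, 0.3790)
After 4 rounds: (0.4095, 0.2105, 0.3800)
P(in $3 after 4 rounds) = 0.4095

0.4095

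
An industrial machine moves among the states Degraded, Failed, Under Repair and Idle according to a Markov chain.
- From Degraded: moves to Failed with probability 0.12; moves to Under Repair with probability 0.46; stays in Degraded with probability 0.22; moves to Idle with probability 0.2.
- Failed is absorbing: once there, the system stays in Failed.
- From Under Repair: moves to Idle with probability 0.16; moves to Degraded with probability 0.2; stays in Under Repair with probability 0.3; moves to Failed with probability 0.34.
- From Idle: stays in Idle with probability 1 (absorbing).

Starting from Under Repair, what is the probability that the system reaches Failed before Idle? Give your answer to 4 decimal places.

0.6370

Let h(s) be the probability of absorption at Failed starting from transient state s. Then h(Failed) = 1 and h(Idle) = 0. By first-step analysis:
h(Degraded) = 0.22·h(Degraded) + 0.12·1 + 0.46·h(Under Repair) + 0.2·0
h(Under Repair) = 0.2·h(Degraded) + 0.34·1 + 0.3·h(Under Repair) + 0.16·0
Solving: h(Degraded) = 0.5295, h(Under Repair) = 0.6370.
Starting from Under Repair, the probability is 0.6370.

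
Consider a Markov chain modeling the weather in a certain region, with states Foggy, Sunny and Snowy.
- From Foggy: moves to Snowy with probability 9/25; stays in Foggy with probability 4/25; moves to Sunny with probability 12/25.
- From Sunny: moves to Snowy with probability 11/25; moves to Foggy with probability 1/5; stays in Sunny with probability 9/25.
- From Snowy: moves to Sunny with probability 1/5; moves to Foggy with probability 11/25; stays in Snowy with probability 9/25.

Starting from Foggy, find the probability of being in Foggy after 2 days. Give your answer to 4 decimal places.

0.2800

Sum over the intermediate state after 1 day:
P = P(Foggy→Foggy)·P(Foggy→Foggy) + P(Foggy→Sunny)·P(Sunny→Foggy) + P(Foggy→Snowy)·P(Snowy→Foggy)
  = 0.16×0.16 + 0.48×0.2 + 0.36×0.44
  = 0.0256 + 0.0960 + 0.1584 = 0.2800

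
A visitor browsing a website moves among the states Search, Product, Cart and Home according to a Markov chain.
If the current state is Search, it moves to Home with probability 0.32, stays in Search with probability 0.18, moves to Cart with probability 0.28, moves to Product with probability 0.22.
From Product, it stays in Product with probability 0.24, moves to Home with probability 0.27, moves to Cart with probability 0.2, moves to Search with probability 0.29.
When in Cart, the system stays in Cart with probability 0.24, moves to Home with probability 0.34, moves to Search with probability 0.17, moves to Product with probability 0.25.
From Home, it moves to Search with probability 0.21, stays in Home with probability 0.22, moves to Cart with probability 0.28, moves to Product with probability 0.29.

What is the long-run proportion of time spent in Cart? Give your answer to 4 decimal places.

Let the stationary distribution be π with π = πP and π_1 + π_2 + π_3 + π_4 = 1.
π_1 = 0.18·π_1 + 0.29·π_2 + 0.17·π_3 + 0.21·π_4
π_2 = 0.22·π_1 + 0.24·π_2 + 0.25·π_3 + 0.29·π_4
π_3 = 0.28·π_1 + 0.2·π_2 + 0.24·π_3 + 0.28·π_4
Solving with the normalization constraint gives π = (0.2138, 0.2524, 0.2498, 0.2840).
So the stationary probability of Cart is 0.2498.

0.2498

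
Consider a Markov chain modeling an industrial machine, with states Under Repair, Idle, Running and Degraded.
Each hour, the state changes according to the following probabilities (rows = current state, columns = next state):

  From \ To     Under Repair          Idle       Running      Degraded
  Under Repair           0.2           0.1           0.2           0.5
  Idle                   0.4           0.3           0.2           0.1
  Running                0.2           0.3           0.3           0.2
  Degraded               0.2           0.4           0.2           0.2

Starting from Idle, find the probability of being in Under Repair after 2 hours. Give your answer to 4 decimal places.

0.2600

Propagate the distribution vector 2 hours from Idle.
After 0 hours: (0.0000, 1.0000, 0.0000, 0.0000)
After 1 hour: (0.4000, 0.3000, 0.2000, 0.1000)
After 2 hours: (0.2600, 0.2300, 0.2200, 0.2900)
P(in Under Repair after 2 hours) = 0.2600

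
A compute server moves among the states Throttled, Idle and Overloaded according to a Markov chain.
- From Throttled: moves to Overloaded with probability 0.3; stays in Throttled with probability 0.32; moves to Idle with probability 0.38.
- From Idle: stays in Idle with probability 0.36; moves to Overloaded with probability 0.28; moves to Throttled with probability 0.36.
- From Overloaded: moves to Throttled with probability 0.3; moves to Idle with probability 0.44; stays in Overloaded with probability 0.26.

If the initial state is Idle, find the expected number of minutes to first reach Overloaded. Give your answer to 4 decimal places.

Let t(s) be the expected number of minutes to first reach Overloaded from state s, with t(Overloaded) = 0. Conditioning on the first minute:
t(Throttled) = 1 + 0.32·t(Throttled) + 0.38·t(Idle)
t(Idle) = 1 + 0.36·t(Throttled) + 0.36·t(Idle)
Solving: t(Throttled) = 3.4182, t(Idle) = 3.4853.
Expected minutes from Idle to Overloaded: 3.4853.

3.4853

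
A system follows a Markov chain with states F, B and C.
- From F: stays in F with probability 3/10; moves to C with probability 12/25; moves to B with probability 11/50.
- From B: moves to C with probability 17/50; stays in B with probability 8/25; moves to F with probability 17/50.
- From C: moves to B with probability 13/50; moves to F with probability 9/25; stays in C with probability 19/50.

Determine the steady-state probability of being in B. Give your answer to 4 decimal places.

0.2624

Let the stationary distribution be π with π = πP and π_1 + π_2 + π_3 = 1.
π_1 = 0.3·π_1 + 0.34·π_2 + 0.36·π_3
π_2 = 0.22·π_1 + 0.32·π_2 + 0.26·π_3
Solving with the normalization constraint gives π = (0.3347, 0.2624, 0.4030).
So the stationary probability of B is 0.2624.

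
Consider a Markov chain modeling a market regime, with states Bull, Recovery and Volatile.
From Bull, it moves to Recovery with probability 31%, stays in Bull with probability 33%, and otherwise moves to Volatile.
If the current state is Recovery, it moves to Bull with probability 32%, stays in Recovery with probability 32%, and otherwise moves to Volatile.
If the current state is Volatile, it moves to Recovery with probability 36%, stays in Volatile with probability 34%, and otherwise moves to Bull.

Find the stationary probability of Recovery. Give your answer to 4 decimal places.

0.3310

Let the stationary distribution be π with π = πP and π_1 + π_2 + π_3 = 1.
π_1 = 0.33·π_1 + 0.32·π_2 + 0.3·π_3
π_2 = 0.31·π_1 + 0.32·π_2 + 0.36·π_3
Solving with the normalization constraint gives π = (0.3161, 0.3310, 0.3529).
So the stationary probability of Recovery is 0.3310.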